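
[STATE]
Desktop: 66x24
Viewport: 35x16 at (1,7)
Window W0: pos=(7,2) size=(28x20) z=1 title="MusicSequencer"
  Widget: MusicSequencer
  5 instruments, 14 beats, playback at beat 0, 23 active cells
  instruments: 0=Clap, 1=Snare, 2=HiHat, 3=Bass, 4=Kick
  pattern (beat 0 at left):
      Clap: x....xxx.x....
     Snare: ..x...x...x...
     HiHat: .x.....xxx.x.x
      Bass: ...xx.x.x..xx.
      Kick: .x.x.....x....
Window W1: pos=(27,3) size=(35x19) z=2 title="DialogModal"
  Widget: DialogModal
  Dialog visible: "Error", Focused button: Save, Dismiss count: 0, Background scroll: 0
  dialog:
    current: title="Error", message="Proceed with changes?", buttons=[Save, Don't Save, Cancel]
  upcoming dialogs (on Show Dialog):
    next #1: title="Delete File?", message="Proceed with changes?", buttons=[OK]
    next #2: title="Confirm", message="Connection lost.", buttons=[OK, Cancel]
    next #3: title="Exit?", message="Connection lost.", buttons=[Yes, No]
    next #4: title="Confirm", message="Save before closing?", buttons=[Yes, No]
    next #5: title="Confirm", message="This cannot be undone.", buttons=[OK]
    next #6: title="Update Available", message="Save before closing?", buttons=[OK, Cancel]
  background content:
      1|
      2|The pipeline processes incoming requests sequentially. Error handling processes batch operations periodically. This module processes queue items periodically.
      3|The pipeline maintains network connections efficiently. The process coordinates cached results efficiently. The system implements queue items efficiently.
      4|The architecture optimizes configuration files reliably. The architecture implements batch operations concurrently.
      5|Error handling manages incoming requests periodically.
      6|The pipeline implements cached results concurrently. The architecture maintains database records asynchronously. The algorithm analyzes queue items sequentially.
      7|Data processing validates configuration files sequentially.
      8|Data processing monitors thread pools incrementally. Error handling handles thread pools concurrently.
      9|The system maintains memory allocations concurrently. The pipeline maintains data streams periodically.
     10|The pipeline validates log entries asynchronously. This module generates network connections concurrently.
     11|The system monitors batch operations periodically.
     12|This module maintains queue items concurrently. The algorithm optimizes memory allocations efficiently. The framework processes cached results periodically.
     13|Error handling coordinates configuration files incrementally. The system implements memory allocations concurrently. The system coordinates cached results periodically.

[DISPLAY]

      ┃ Snare··█···█···█··┃The pipe
      ┃ HiHat·█·····███·█·┃The pipe
      ┃  Bass···██·█·█··██┃The arch
      ┃  Kick·█·█·····█···┃Error ha
      ┃                   ┃Th┌─────
      ┃                   ┃Da│     
      ┃                   ┃Da│   Pr
      ┃                   ┃Th│[Save
      ┃                   ┃Th└─────
      ┃                   ┃The syst
      ┃                   ┃This mod
      ┃                   ┃Error ha
      ┃                   ┃        
      ┃                   ┃        
      ┗━━━━━━━━━━━━━━━━━━━┗━━━━━━━━
                                   


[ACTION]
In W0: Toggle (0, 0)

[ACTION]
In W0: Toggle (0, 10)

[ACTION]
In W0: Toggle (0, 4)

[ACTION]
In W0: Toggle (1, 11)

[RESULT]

      ┃ Snare··█···█···██·┃The pipe
      ┃ HiHat·█·····███·█·┃The pipe
      ┃  Bass···██·█·█··██┃The arch
      ┃  Kick·█·█·····█···┃Error ha
      ┃                   ┃Th┌─────
      ┃                   ┃Da│     
      ┃                   ┃Da│   Pr
      ┃                   ┃Th│[Save
      ┃                   ┃Th└─────
      ┃                   ┃The syst
      ┃                   ┃This mod
      ┃                   ┃Error ha
      ┃                   ┃        
      ┃                   ┃        
      ┗━━━━━━━━━━━━━━━━━━━┗━━━━━━━━
                                   


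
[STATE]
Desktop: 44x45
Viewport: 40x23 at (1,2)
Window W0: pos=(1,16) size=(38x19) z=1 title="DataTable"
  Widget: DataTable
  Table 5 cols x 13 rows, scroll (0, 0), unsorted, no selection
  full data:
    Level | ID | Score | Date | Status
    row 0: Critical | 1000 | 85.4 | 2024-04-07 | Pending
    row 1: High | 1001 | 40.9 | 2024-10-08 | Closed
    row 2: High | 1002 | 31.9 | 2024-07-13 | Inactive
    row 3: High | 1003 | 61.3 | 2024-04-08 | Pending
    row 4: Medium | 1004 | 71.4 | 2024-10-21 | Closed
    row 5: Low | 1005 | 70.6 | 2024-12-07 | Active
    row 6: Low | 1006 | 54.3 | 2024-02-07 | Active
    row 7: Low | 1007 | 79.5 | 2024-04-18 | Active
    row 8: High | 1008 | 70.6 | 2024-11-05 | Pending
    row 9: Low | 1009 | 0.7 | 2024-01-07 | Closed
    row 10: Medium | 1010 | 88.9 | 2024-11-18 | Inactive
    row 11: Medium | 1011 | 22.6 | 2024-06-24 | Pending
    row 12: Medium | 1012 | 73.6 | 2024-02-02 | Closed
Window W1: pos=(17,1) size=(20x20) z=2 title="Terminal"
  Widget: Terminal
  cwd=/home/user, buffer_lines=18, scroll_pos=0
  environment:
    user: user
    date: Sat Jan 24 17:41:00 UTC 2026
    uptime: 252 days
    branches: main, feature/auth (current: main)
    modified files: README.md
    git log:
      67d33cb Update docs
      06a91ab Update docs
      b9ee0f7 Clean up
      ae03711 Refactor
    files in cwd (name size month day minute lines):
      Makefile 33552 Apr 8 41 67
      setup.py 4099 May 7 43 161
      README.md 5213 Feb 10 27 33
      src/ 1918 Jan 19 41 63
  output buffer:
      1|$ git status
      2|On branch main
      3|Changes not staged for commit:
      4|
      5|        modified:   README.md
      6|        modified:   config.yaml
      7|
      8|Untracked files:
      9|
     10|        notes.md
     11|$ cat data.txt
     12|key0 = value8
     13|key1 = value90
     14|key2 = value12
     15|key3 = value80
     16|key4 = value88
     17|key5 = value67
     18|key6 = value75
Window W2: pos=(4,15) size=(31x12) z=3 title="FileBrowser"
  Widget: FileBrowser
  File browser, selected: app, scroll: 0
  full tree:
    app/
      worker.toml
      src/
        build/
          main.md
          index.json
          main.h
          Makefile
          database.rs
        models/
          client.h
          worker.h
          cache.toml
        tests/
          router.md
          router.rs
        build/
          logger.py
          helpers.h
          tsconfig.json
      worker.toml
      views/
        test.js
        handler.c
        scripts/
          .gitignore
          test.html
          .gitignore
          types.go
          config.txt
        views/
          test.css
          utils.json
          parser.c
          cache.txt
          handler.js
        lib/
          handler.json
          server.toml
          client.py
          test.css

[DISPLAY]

                ┃ Terminal         ┃    
                ┠──────────────────┨    
                ┃$ git status      ┃    
                ┃On branch main    ┃    
                ┃Changes not staged┃    
                ┃                  ┃    
                ┃        modified: ┃    
                ┃        modified: ┃    
                ┃                  ┃    
                ┃Untracked files:  ┃    
                ┃                  ┃    
                ┃        notes.md  ┃    
                ┃$ cat data.txt    ┃    
   ┏━━━━━━━━━━━━━━━━━━━━━━━━━━━━━┓ ┃    
┏━━┃ FileBrowser                 ┃ ┃━┓  
┃ D┠─────────────────────────────┨ ┃ ┃  
┠──┃> [-] app/                   ┃ ┃─┨  
┃Le┃    worker.toml              ┃ ┃u┃  
┃──┃    [+] src/                 ┃━┛─┃  
┃Cr┃    worker.toml              ┃ndi┃  
┃Hi┃    [+] views/               ┃ose┃  
┃Hi┃                             ┃act┃  
┃Hi┃                             ┃ndi┃  


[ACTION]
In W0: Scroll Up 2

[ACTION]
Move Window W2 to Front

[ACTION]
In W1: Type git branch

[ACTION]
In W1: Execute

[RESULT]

                ┃ Terminal         ┃    
                ┠──────────────────┨    
                ┃                  ┃    
                ┃Untracked files:  ┃    
                ┃                  ┃    
                ┃        notes.md  ┃    
                ┃$ cat data.txt    ┃    
                ┃key0 = value8     ┃    
                ┃key1 = value90    ┃    
                ┃key2 = value12    ┃    
                ┃key3 = value80    ┃    
                ┃key4 = value88    ┃    
                ┃key5 = value67    ┃    
   ┏━━━━━━━━━━━━━━━━━━━━━━━━━━━━━┓ ┃    
┏━━┃ FileBrowser                 ┃ ┃━┓  
┃ D┠─────────────────────────────┨ ┃ ┃  
┠──┃> [-] app/                   ┃ ┃─┨  
┃Le┃    worker.toml              ┃ ┃u┃  
┃──┃    [+] src/                 ┃━┛─┃  
┃Cr┃    worker.toml              ┃ndi┃  
┃Hi┃    [+] views/               ┃ose┃  
┃Hi┃                             ┃act┃  
┃Hi┃                             ┃ndi┃  


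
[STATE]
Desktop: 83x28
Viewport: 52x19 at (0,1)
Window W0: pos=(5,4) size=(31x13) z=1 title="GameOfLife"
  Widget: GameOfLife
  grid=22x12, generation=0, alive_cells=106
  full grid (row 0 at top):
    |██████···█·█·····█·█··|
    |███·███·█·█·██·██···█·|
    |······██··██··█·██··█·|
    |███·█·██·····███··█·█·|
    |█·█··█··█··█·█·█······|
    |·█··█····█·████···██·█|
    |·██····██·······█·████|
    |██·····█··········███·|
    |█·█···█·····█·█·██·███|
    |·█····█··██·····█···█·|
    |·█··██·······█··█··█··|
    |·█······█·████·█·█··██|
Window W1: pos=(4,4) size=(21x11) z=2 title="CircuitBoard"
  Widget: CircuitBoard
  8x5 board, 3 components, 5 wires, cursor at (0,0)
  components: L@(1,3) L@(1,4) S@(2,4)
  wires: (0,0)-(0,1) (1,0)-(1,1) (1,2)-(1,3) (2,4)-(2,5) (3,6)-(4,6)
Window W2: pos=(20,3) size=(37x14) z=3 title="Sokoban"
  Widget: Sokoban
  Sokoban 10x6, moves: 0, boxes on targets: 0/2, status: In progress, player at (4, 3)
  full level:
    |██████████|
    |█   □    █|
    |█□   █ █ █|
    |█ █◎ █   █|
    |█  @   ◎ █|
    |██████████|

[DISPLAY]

                                                    
                                                    
                    ┏━━━━━━━━━━━━━━━━━━━━━━━━━━━━━━━
    ┏━━━━━━━━━━━━━━━┃ Sokoban                       
    ┃ CircuitBoard  ┠───────────────────────────────
    ┠───────────────┃██████████                     
    ┃   0 1 2 3 4 5 ┃█   □    █                     
    ┃0  [.]─ ·      ┃█□   █ █ █                     
    ┃               ┃█ █◎ █   █                     
    ┃1   · ─ ·   · ─┃█  @   ◎ █                     
    ┃               ┃██████████                     
    ┃2              ┃Moves: 0  0/2                  
    ┃               ┃                               
    ┗━━━━━━━━━━━━━━━┃                               
     ┃·█····█··██···┃                               
     ┗━━━━━━━━━━━━━━┗━━━━━━━━━━━━━━━━━━━━━━━━━━━━━━━
                                                    
                                                    
                                                    


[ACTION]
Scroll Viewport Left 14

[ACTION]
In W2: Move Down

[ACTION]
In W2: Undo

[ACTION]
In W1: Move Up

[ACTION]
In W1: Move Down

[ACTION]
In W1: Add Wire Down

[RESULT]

                                                    
                                                    
                    ┏━━━━━━━━━━━━━━━━━━━━━━━━━━━━━━━
    ┏━━━━━━━━━━━━━━━┃ Sokoban                       
    ┃ CircuitBoard  ┠───────────────────────────────
    ┠───────────────┃██████████                     
    ┃   0 1 2 3 4 5 ┃█   □    █                     
    ┃0   · ─ ·      ┃█□   █ █ █                     
    ┃               ┃█ █◎ █   █                     
    ┃1  [.]─ ·   · ─┃█  @   ◎ █                     
    ┃    │          ┃██████████                     
    ┃2   ·          ┃Moves: 0  0/2                  
    ┃               ┃                               
    ┗━━━━━━━━━━━━━━━┃                               
     ┃·█····█··██···┃                               
     ┗━━━━━━━━━━━━━━┗━━━━━━━━━━━━━━━━━━━━━━━━━━━━━━━
                                                    
                                                    
                                                    


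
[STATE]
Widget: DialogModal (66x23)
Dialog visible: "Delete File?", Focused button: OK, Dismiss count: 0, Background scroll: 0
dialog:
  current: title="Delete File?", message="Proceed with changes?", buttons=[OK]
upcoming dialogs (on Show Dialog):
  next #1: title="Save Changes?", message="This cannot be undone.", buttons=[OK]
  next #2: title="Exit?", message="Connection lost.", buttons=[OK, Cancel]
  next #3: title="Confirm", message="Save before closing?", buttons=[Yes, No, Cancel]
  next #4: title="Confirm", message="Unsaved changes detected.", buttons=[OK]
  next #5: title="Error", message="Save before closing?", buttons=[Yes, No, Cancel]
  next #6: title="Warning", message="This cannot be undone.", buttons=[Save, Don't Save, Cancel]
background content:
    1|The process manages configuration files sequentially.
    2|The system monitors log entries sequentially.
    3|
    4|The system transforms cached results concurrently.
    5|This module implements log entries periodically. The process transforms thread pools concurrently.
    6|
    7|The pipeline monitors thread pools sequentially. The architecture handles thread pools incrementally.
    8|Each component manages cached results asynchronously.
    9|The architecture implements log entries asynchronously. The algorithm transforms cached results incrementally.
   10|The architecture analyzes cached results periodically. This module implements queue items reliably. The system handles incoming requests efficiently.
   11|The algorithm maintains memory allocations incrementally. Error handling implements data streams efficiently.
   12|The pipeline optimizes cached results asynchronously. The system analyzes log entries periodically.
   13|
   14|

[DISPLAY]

The process manages configuration files sequentially.             
The system monitors log entries sequentially.                     
                                                                  
The system transforms cached results concurrently.                
This module implements log entries periodically. The process trans
                                                                  
The pipeline monitors thread pools sequentially. The architecture 
Each component manages cached results asynchronously.             
The architecture implements log entries asynchronously. The algori
The architecture ana┌───────────────────────┐odically. This module
The algorithm mainta│      Delete File?     │crementally. Error ha
The pipeline optimiz│ Proceed with changes? │onously. The system a
                    │          [OK]         │                     
                    └───────────────────────┘                     
                                                                  
                                                                  
                                                                  
                                                                  
                                                                  
                                                                  
                                                                  
                                                                  
                                                                  


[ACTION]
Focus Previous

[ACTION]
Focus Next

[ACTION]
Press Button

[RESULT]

The process manages configuration files sequentially.             
The system monitors log entries sequentially.                     
                                                                  
The system transforms cached results concurrently.                
This module implements log entries periodically. The process trans
                                                                  
The pipeline monitors thread pools sequentially. The architecture 
Each component manages cached results asynchronously.             
The architecture implements log entries asynchronously. The algori
The architecture analyzes cached results periodically. This module
The algorithm maintains memory allocations incrementally. Error ha
The pipeline optimizes cached results asynchronously. The system a
                                                                  
                                                                  
                                                                  
                                                                  
                                                                  
                                                                  
                                                                  
                                                                  
                                                                  
                                                                  
                                                                  


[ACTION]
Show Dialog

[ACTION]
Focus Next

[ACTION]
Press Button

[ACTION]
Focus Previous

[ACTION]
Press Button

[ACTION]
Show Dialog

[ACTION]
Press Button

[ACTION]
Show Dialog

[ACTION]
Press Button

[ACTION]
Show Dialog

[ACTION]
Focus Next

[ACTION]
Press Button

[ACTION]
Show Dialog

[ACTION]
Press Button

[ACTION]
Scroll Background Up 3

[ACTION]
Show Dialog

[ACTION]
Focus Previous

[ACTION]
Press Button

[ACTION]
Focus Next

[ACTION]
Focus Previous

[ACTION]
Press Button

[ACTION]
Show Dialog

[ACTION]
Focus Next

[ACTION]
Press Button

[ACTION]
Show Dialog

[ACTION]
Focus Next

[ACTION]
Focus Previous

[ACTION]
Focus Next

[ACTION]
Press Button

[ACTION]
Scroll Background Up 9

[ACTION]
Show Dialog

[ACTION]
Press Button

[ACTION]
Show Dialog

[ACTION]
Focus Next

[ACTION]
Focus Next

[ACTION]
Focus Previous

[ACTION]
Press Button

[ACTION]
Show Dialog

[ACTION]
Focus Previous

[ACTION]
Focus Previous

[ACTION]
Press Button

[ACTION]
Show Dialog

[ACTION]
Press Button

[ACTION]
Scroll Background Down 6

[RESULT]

The pipeline monitors thread pools sequentially. The architecture 
Each component manages cached results asynchronously.             
The architecture implements log entries asynchronously. The algori
The architecture analyzes cached results periodically. This module
The algorithm maintains memory allocations incrementally. Error ha
The pipeline optimizes cached results asynchronously. The system a
                                                                  
                                                                  
                                                                  
                                                                  
                                                                  
                                                                  
                                                                  
                                                                  
                                                                  
                                                                  
                                                                  
                                                                  
                                                                  
                                                                  
                                                                  
                                                                  
                                                                  


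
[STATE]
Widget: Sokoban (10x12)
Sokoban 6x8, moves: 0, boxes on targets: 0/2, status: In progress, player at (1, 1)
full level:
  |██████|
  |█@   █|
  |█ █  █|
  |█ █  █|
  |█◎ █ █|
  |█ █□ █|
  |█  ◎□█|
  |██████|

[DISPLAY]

██████    
█@   █    
█ █  █    
█ █  █    
█◎ █ █    
█ █□ █    
█  ◎□█    
██████    
Moves: 0  
          
          
          


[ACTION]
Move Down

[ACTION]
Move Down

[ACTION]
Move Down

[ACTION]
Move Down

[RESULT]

██████    
█    █    
█ █  █    
█ █  █    
█◎ █ █    
█@█□ █    
█  ◎□█    
██████    
Moves: 4  
          
          
          


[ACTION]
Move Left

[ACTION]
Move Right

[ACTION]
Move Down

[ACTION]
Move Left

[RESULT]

██████    
█    █    
█ █  █    
█ █  █    
█◎ █ █    
█ █□ █    
█@ ◎□█    
██████    
Moves: 5  
          
          
          


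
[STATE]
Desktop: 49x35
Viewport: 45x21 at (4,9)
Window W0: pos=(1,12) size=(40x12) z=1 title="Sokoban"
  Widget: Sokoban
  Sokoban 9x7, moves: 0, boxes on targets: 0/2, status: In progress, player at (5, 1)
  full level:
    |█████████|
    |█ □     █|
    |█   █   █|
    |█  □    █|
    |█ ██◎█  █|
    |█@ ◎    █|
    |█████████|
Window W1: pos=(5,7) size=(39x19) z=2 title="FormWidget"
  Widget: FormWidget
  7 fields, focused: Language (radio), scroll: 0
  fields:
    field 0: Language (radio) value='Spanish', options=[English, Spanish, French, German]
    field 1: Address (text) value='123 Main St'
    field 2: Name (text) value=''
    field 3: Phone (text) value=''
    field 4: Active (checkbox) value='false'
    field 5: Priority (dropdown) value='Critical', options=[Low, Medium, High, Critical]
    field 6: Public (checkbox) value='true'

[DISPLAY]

 ┠─────────────────────────────────────┨     
 ┃> Language:   ( ) English  (●) Spanis┃     
 ┃  Address:    [123 Main St          ]┃     
━┃  Name:       [                     ]┃     
o┃  Phone:      [                     ]┃     
─┃  Active:     [ ]                    ┃     
█┃  Priority:   [Critical            ▼]┃     
□┃  Public:     [x]                    ┃     
 ┃                                     ┃     
 ┃                                     ┃     
█┃                                     ┃     
 ┃                                     ┃     
█┃                                     ┃     
v┃                                     ┃     
━┃                                     ┃     
 ┃                                     ┃     
 ┗━━━━━━━━━━━━━━━━━━━━━━━━━━━━━━━━━━━━━┛     
                                             
                                             
                                             
                                             


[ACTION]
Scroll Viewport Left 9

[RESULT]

     ┠─────────────────────────────────────┨ 
     ┃> Language:   ( ) English  (●) Spanis┃ 
     ┃  Address:    [123 Main St          ]┃ 
 ┏━━━┃  Name:       [                     ]┃ 
 ┃ So┃  Phone:      [                     ]┃ 
 ┠───┃  Active:     [ ]                    ┃ 
 ┃███┃  Priority:   [Critical            ▼]┃ 
 ┃█ □┃  Public:     [x]                    ┃ 
 ┃█  ┃                                     ┃ 
 ┃█  ┃                                     ┃ 
 ┃█ █┃                                     ┃ 
 ┃█@ ┃                                     ┃ 
 ┃███┃                                     ┃ 
 ┃Mov┃                                     ┃ 
 ┗━━━┃                                     ┃ 
     ┃                                     ┃ 
     ┗━━━━━━━━━━━━━━━━━━━━━━━━━━━━━━━━━━━━━┛ 
                                             
                                             
                                             
                                             


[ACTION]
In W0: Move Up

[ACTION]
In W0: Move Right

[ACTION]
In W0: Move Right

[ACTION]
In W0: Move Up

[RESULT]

     ┠─────────────────────────────────────┨ 
     ┃> Language:   ( ) English  (●) Spanis┃ 
     ┃  Address:    [123 Main St          ]┃ 
 ┏━━━┃  Name:       [                     ]┃ 
 ┃ So┃  Phone:      [                     ]┃ 
 ┠───┃  Active:     [ ]                    ┃ 
 ┃███┃  Priority:   [Critical            ▼]┃ 
 ┃█ □┃  Public:     [x]                    ┃ 
 ┃█  ┃                                     ┃ 
 ┃█@ ┃                                     ┃ 
 ┃█ █┃                                     ┃ 
 ┃█  ┃                                     ┃ 
 ┃███┃                                     ┃ 
 ┃Mov┃                                     ┃ 
 ┗━━━┃                                     ┃ 
     ┃                                     ┃ 
     ┗━━━━━━━━━━━━━━━━━━━━━━━━━━━━━━━━━━━━━┛ 
                                             
                                             
                                             
                                             


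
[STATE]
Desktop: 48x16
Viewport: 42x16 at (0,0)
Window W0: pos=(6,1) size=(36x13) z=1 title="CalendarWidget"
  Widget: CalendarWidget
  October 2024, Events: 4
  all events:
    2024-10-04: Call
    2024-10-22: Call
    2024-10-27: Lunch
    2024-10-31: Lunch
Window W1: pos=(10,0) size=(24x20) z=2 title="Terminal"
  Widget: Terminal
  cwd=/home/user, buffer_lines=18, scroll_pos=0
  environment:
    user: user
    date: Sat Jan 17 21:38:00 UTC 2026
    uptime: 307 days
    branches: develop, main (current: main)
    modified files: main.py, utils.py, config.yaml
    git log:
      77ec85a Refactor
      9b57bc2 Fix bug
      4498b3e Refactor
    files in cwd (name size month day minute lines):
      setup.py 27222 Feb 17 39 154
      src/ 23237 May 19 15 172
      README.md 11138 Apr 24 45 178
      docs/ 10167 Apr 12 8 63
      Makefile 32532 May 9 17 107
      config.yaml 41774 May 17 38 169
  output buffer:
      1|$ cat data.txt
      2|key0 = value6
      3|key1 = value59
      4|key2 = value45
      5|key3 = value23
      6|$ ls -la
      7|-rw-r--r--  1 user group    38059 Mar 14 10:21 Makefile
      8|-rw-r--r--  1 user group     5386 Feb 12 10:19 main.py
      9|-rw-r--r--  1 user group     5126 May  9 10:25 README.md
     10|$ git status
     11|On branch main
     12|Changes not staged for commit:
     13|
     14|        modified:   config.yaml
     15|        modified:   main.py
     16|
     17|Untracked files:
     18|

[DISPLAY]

          ┏━━━━━━━━━━━━━━━━━━━━━━┓        
      ┏━━━┃ Terminal             ┃━━━━━━━┓
      ┃ Ca┠──────────────────────┨       ┃
      ┠───┃$ cat data.txt        ┃───────┨
      ┃   ┃key0 = value6         ┃       ┃
      ┃Mo ┃key1 = value59        ┃       ┃
      ┃   ┃key2 = value45        ┃       ┃
      ┃ 7 ┃key3 = value23        ┃       ┃
      ┃14 ┃$ ls -la              ┃       ┃
      ┃21 ┃-rw-r--r--  1 user gro┃       ┃
      ┃28 ┃-rw-r--r--  1 user gro┃       ┃
      ┃   ┃-rw-r--r--  1 user gro┃       ┃
      ┃   ┃$ git status          ┃       ┃
      ┗━━━┃On branch main        ┃━━━━━━━┛
          ┃Changes not staged for┃        
          ┃                      ┃        


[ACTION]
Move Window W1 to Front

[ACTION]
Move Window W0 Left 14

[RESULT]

          ┏━━━━━━━━━━━━━━━━━━━━━━┓        
┏━━━━━━━━━┃ Terminal             ┃━┓      
┃ Calendar┠──────────────────────┨ ┃      
┠─────────┃$ cat data.txt        ┃─┨      
┃         ┃key0 = value6         ┃ ┃      
┃Mo Tu We ┃key1 = value59        ┃ ┃      
┃    1  2 ┃key2 = value45        ┃ ┃      
┃ 7  8  9 ┃key3 = value23        ┃ ┃      
┃14 15 16 ┃$ ls -la              ┃ ┃      
┃21 22* 23┃-rw-r--r--  1 user gro┃ ┃      
┃28 29 30 ┃-rw-r--r--  1 user gro┃ ┃      
┃         ┃-rw-r--r--  1 user gro┃ ┃      
┃         ┃$ git status          ┃ ┃      
┗━━━━━━━━━┃On branch main        ┃━┛      
          ┃Changes not staged for┃        
          ┃                      ┃        


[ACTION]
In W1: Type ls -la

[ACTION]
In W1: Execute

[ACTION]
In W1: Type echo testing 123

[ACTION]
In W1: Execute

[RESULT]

          ┏━━━━━━━━━━━━━━━━━━━━━━┓        
┏━━━━━━━━━┃ Terminal             ┃━┓      
┃ Calendar┠──────────────────────┨ ┃      
┠─────────┃                      ┃─┨      
┃         ┃        modified:   co┃ ┃      
┃Mo Tu We ┃        modified:   ma┃ ┃      
┃    1  2 ┃                      ┃ ┃      
┃ 7  8  9 ┃Untracked files:      ┃ ┃      
┃14 15 16 ┃                      ┃ ┃      
┃21 22* 23┃$ ls -la              ┃ ┃      
┃28 29 30 ┃-rw-r--r--  1 user gro┃ ┃      
┃         ┃drwxr-xr-x  1 user gro┃ ┃      
┃         ┃-rw-r--r--  1 user gro┃ ┃      
┗━━━━━━━━━┃drwxr-xr-x  1 user gro┃━┛      
          ┃-rw-r--r--  1 user gro┃        
          ┃-rw-r--r--  1 user gro┃        


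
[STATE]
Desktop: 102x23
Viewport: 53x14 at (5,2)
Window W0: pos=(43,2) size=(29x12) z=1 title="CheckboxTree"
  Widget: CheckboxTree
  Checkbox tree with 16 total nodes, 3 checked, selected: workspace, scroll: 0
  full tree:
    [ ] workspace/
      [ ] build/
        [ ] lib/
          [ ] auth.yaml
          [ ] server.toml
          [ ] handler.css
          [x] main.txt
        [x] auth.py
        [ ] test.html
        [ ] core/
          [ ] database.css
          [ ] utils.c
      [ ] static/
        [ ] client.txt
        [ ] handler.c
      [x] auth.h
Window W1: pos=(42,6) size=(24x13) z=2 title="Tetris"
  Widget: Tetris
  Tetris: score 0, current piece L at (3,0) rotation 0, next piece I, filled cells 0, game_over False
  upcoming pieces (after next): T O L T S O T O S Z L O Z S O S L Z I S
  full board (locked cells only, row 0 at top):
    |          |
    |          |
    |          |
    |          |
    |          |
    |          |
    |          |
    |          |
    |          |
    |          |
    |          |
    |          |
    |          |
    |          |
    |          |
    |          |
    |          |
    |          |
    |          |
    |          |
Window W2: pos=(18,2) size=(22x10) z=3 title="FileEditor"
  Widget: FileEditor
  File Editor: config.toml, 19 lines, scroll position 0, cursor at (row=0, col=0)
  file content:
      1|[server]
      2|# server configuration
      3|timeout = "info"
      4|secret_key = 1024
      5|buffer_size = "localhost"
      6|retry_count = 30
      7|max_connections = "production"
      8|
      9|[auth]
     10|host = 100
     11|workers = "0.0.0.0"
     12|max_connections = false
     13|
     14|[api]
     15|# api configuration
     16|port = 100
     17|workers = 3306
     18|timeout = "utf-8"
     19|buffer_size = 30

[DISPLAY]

             ┏━━━━━━━━━━━━━━━━━━━━┓   ┏━━━━━━━━━━━━━━
             ┃ FileEditor         ┃   ┃ CheckboxTree 
             ┠────────────────────┨   ┠──────────────
             ┃█server]           ▲┃   ┃>[-] workspace
             ┃# server configurat█┃  ┏━━━━━━━━━━━━━━━
             ┃timeout = "info"   ░┃  ┃ Tetris        
             ┃secret_key = 1024  ░┃  ┠───────────────
             ┃buffer_size = "loca░┃  ┃          │Next
             ┃retry_count = 30   ▼┃  ┃          │████
             ┗━━━━━━━━━━━━━━━━━━━━┛  ┃          │    
                                     ┃          │    
                                     ┃          │    
                                     ┃          │    
                                     ┃          │Scor


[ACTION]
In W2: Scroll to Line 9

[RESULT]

             ┏━━━━━━━━━━━━━━━━━━━━┓   ┏━━━━━━━━━━━━━━
             ┃ FileEditor         ┃   ┃ CheckboxTree 
             ┠────────────────────┨   ┠──────────────
             ┃[auth]             ▲┃   ┃>[-] workspace
             ┃host = 100         ░┃  ┏━━━━━━━━━━━━━━━
             ┃workers = "0.0.0.0"░┃  ┃ Tetris        
             ┃max_connections = f█┃  ┠───────────────
             ┃                   ░┃  ┃          │Next
             ┃[api]              ▼┃  ┃          │████
             ┗━━━━━━━━━━━━━━━━━━━━┛  ┃          │    
                                     ┃          │    
                                     ┃          │    
                                     ┃          │    
                                     ┃          │Scor


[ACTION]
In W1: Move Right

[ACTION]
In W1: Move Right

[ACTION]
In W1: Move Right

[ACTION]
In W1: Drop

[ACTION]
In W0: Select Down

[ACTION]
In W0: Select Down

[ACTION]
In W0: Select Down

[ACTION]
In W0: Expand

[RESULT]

             ┏━━━━━━━━━━━━━━━━━━━━┓   ┏━━━━━━━━━━━━━━
             ┃ FileEditor         ┃   ┃ CheckboxTree 
             ┠────────────────────┨   ┠──────────────
             ┃[auth]             ▲┃   ┃ [-] workspace
             ┃host = 100         ░┃  ┏━━━━━━━━━━━━━━━
             ┃workers = "0.0.0.0"░┃  ┃ Tetris        
             ┃max_connections = f█┃  ┠───────────────
             ┃                   ░┃  ┃          │Next
             ┃[api]              ▼┃  ┃          │████
             ┗━━━━━━━━━━━━━━━━━━━━┛  ┃          │    
                                     ┃          │    
                                     ┃          │    
                                     ┃          │    
                                     ┃          │Scor


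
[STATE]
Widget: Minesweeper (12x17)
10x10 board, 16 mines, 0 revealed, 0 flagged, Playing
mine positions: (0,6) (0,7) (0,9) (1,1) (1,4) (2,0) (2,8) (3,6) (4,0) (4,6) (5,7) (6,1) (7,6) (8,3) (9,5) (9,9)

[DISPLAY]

■■■■■■■■■■  
■■■■■■■■■■  
■■■■■■■■■■  
■■■■■■■■■■  
■■■■■■■■■■  
■■■■■■■■■■  
■■■■■■■■■■  
■■■■■■■■■■  
■■■■■■■■■■  
■■■■■■■■■■  
            
            
            
            
            
            
            


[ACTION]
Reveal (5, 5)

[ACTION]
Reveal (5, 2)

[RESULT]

■■■■■■■■■■  
■■■■■■■■■■  
■■■■■■■■■■  
■■■■■■■■■■  
■■■■■■■■■■  
■■1■■1■■■■  
■■■■■■■■■■  
■■■■■■■■■■  
■■■■■■■■■■  
■■■■■■■■■■  
            
            
            
            
            
            
            


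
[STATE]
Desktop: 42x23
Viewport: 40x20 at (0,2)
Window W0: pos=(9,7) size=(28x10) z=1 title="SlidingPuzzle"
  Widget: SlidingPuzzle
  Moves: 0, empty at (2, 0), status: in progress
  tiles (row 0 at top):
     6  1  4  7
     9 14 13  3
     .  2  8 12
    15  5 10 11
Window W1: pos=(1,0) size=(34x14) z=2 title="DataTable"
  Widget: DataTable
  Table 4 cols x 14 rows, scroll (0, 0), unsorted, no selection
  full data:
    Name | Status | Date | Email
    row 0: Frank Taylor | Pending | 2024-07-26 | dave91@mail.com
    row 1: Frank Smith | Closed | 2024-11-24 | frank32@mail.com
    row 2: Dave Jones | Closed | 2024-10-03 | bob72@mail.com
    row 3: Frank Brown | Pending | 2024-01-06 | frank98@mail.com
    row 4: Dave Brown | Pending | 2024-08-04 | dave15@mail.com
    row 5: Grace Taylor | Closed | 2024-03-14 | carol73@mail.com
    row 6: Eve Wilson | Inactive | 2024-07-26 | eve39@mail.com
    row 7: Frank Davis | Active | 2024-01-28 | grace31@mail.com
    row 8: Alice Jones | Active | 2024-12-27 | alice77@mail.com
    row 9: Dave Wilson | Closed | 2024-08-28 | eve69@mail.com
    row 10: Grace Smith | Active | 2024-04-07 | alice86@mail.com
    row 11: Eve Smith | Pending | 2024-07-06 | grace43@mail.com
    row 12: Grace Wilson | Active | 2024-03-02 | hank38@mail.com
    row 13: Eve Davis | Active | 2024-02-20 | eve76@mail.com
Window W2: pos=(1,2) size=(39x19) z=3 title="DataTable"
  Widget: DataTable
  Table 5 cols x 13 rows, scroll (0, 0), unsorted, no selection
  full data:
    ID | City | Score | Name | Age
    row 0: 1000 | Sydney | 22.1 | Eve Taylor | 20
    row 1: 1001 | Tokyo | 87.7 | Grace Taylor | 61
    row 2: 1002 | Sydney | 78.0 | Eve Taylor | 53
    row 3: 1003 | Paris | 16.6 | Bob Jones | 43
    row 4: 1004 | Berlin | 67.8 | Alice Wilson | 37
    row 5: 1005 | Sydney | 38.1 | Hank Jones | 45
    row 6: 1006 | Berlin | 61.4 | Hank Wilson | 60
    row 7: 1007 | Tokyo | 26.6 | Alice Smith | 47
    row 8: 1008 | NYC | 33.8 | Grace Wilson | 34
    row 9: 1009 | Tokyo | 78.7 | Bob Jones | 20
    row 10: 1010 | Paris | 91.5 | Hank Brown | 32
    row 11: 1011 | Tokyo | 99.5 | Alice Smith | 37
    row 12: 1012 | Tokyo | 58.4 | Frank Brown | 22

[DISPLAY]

 ┏━━━━━━━━━━━━━━━━━━━━━━━━━━━━━━━━━━━━━┓
 ┃ DataTable                           ┃
 ┠─────────────────────────────────────┨
 ┃ID  │City  │Score│Name        │Age   ┃
 ┃────┼──────┼─────┼────────────┼───   ┃
 ┃1000│Sydney│22.1 │Eve Taylor  │20    ┃
 ┃1001│Tokyo │87.7 │Grace Taylor│61    ┃
 ┃1002│Sydney│78.0 │Eve Taylor  │53    ┃
 ┃1003│Paris │16.6 │Bob Jones   │43    ┃
 ┃1004│Berlin│67.8 │Alice Wilson│37    ┃
 ┃1005│Sydney│38.1 │Hank Jones  │45    ┃
 ┃1006│Berlin│61.4 │Hank Wilson │60    ┃
 ┃1007│Tokyo │26.6 │Alice Smith │47    ┃
 ┃1008│NYC   │33.8 │Grace Wilson│34    ┃
 ┃1009│Tokyo │78.7 │Bob Jones   │20    ┃
 ┃1010│Paris │91.5 │Hank Brown  │32    ┃
 ┃1011│Tokyo │99.5 │Alice Smith │37    ┃
 ┃1012│Tokyo │58.4 │Frank Brown │22    ┃
 ┗━━━━━━━━━━━━━━━━━━━━━━━━━━━━━━━━━━━━━┛
                                        


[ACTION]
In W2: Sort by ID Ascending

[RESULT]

 ┏━━━━━━━━━━━━━━━━━━━━━━━━━━━━━━━━━━━━━┓
 ┃ DataTable                           ┃
 ┠─────────────────────────────────────┨
 ┃ID ▲│City  │Score│Name        │Age   ┃
 ┃────┼──────┼─────┼────────────┼───   ┃
 ┃1000│Sydney│22.1 │Eve Taylor  │20    ┃
 ┃1001│Tokyo │87.7 │Grace Taylor│61    ┃
 ┃1002│Sydney│78.0 │Eve Taylor  │53    ┃
 ┃1003│Paris │16.6 │Bob Jones   │43    ┃
 ┃1004│Berlin│67.8 │Alice Wilson│37    ┃
 ┃1005│Sydney│38.1 │Hank Jones  │45    ┃
 ┃1006│Berlin│61.4 │Hank Wilson │60    ┃
 ┃1007│Tokyo │26.6 │Alice Smith │47    ┃
 ┃1008│NYC   │33.8 │Grace Wilson│34    ┃
 ┃1009│Tokyo │78.7 │Bob Jones   │20    ┃
 ┃1010│Paris │91.5 │Hank Brown  │32    ┃
 ┃1011│Tokyo │99.5 │Alice Smith │37    ┃
 ┃1012│Tokyo │58.4 │Frank Brown │22    ┃
 ┗━━━━━━━━━━━━━━━━━━━━━━━━━━━━━━━━━━━━━┛
                                        


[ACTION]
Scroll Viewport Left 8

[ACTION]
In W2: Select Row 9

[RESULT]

 ┏━━━━━━━━━━━━━━━━━━━━━━━━━━━━━━━━━━━━━┓
 ┃ DataTable                           ┃
 ┠─────────────────────────────────────┨
 ┃ID ▲│City  │Score│Name        │Age   ┃
 ┃────┼──────┼─────┼────────────┼───   ┃
 ┃1000│Sydney│22.1 │Eve Taylor  │20    ┃
 ┃1001│Tokyo │87.7 │Grace Taylor│61    ┃
 ┃1002│Sydney│78.0 │Eve Taylor  │53    ┃
 ┃1003│Paris │16.6 │Bob Jones   │43    ┃
 ┃1004│Berlin│67.8 │Alice Wilson│37    ┃
 ┃1005│Sydney│38.1 │Hank Jones  │45    ┃
 ┃1006│Berlin│61.4 │Hank Wilson │60    ┃
 ┃1007│Tokyo │26.6 │Alice Smith │47    ┃
 ┃1008│NYC   │33.8 │Grace Wilson│34    ┃
 ┃>009│Tokyo │78.7 │Bob Jones   │20    ┃
 ┃1010│Paris │91.5 │Hank Brown  │32    ┃
 ┃1011│Tokyo │99.5 │Alice Smith │37    ┃
 ┃1012│Tokyo │58.4 │Frank Brown │22    ┃
 ┗━━━━━━━━━━━━━━━━━━━━━━━━━━━━━━━━━━━━━┛
                                        
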